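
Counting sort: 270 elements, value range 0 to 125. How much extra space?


n = 270 (output array)
k = 126 (count array for 126 distinct values)
Extra space = 270 + 126 = 396


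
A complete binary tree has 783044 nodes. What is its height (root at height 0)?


In a complete binary tree, level k holds nodes 2^k .. 2^(k+1)-1 (1-indexed).
Height = floor(log2(n)) = floor(log2(783044)) = 19
Check: 2^19 = 524288 <= 783044 < 1048576 = 2^20


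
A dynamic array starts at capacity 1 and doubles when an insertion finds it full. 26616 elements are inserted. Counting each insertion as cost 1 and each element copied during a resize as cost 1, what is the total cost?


n = 26616
Insertion costs: 26616
Resizes copy 1, 2, 4, ... up to the largest power of 2 that is <= n-1 = 26615, i.e. 16384.
Copy costs = 1 + 2 + 4 + 8 + 16 + 32 + 64 + 128 + 256 + 512 + 1024 + 2048 + 4096 + 8192 + 16384 = 32767
Total = 26616 + 32767 = 59383


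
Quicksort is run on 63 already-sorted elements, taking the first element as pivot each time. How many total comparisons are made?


Sum of comparisons per partition:
62 + 61 + ... + 1 + 0
= 63 * (63 - 1) / 2
= 63 * 62 / 2
= 1953


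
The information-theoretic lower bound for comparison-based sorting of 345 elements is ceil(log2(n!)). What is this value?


A binary decision tree of height h has at most 2^h leaves and needs at least n! of them, so h >= ceil(log2(n!)).
345! is far too large to multiply out, so use Stirling's series:
  ln(n!) ~ n ln n - n + (1/2) ln(2 pi n) + 1/(12n)  (error below 1/(360 n^3), negligible here)
  ln(345) = 5.8435444
  n ln n = 345 * 5.8435444 = 2016.0228
  (1/2) ln(2 pi * 345) = (1/2) ln(2167.6989) = 3.8407
  1/(12*345) = 0.0002
  ln(345!) ~ 2016.0228 - 345 + 3.8407 + 0.0002 = 1674.8637
Convert to base 2: log2(345!) = 1674.8637 / ln 2 = 1674.8637 / 0.69314718 = 2416.3176
ceil(2416.3176) = 2417


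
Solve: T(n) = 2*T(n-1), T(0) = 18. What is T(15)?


Unrolling:
T(15) = 2*T(14) = 2^2*T(13) = ... = 2^15*T(0)
= 2^15 * 18
= 32768 * 18 = 589824


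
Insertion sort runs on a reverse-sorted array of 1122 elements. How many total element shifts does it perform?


Sum of shifts = 1 + 2 + 3 + ... + 1121
= 1122 * 1121 / 2
= 1257762 / 2
= 628881


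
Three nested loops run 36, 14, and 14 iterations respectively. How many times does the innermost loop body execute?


Loop 1 (outermost): 36 iterations
Loop 2 (middle): 14 iterations per outer
Loop 3 (innermost): 14 iterations per middle
Total = 36 * 14 * 14 = 7056


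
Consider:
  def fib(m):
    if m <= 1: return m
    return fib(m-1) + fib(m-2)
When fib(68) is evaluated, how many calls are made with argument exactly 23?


Let N(m) = number of times fib(m) is called while evaluating fib(68).
N(68) = 1 (the initial call).
N(67) = 1 (only fib(68) calls it).
For 1 <= m <= 66: fib(m) is called by fib(m+1) and fib(m+2), so
  N(m) = N(m+1) + N(m+2).
fib(0) is called only by fib(2), so N(0) = N(2).
Walk down from m=68:
  N(68)=1, N(67)=1, N(66)=2, N(65)=3, N(64)=5, N(63)=8, N(62)=13, N(61)=21, N(60)=34, N(59)=55, N(58)=89, N(57)=144, N(56)=233, N(55)=377, N(54)=610, N(53)=987, N(52)=1597, N(51)=2584, N(50)=4181, N(49)=6765, N(48)=10946, N(47)=17711, N(46)=28657, N(45)=46368, N(44)=75025, N(43)=121393, N(42)=196418, N(41)=317811, N(40)=514229, N(39)=832040, N(38)=1346269, N(37)=2178309, N(36)=3524578, N(35)=5702887, N(34)=9227465, N(33)=14930352, N(32)=24157817, N(31)=39088169, N(30)=63245986, N(29)=102334155, N(28)=165580141, N(27)=267914296, N(26)=433494437, N(25)=701408733, N(24)=1134903170, N(23)=1836311903
N(23) = 1836311903


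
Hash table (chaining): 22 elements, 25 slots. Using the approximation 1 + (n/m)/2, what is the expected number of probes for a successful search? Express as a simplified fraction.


Computing expected probes:
alpha = 22/25
= 1 + alpha/2
= 1 + 22/(2*25)
= (2*25 + 22) / (2*25)
= 72/50 = 36/25


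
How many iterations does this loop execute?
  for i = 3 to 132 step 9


The loop variable i takes values starting at 3 and increments by 9 each iteration.
Sequence: i = 3, 12, 21, 30, 39, 48, 57, 66, 75, ...
The upper bound 132 is inclusive, so the count is floor((last - first) / step) + 1:
floor((132 - 3) / 9) + 1 = floor(129/9) + 1 = 14 + 1 = 15


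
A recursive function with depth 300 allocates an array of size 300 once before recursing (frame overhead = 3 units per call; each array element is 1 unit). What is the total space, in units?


Array allocation: 300 units (allocated once)
Stack frames: 300 deep * 3 per frame = 900 units
Total = 300 + 900 = 1200


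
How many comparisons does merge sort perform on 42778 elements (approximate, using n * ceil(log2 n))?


Recursion depth: ceil(log2(42778)) = 16
Each recursion level merges n = 42778 elements
Total = 42778 * 16 = 684448


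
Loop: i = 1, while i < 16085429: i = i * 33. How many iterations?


i multiplies by 33 each step:
i = 1 -> 33 -> 1089 -> 35937 -> 1185921 -> 39135393 (stop)
Iterations = ceil(log_33(16085429)) = 5


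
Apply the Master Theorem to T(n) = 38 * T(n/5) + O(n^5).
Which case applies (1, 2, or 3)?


The Master Theorem: T(n) = a*T(n/b) + O(n^c)
  a = 38, b = 5, c = 5
log_b(a) = log_5(38) ~ 2.26
Compare b^c with a: 5^5 = 3125 > 38, so c > log_b(a).
Since c > log_b(a), Case 3 applies.
T(n) = O(n^5)
Master Theorem case = 3


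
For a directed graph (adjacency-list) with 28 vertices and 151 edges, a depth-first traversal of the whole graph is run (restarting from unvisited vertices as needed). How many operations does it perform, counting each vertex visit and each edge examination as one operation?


A full DFS traversal visits each vertex once and examines each edge once.
V = 28
E = 151
Sum = 28 + 151 = 179


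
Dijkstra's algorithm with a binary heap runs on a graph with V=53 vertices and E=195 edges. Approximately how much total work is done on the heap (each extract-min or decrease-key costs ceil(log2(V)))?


Dijkstra with a binary heap: each vertex is extracted once, each edge may relax once.
Each heap operation costs O(log V).
V + E = 53 + 195 = 248
ceil(log2(53)) = 6 (since 2^5 = 32 < 53 <= 64 = 2^6)
Total heap work = (V+E) * ceil(log2(V)) = 248 * 6 = 1488


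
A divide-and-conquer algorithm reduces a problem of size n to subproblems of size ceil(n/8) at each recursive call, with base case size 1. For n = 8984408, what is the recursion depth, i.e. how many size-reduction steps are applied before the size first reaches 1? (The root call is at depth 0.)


Each step divides the size by 8 (rounding up); after k steps the size is ceil(n/8^k), which equals 1 exactly when 8^k >= n.
So the depth is the smallest k with 8^k >= 8984408, i.e. ceil(log_8(8984408)).
8^7 = 2097152 < 8984408 <= 16777216 = 8^8
Recursion depth = 8


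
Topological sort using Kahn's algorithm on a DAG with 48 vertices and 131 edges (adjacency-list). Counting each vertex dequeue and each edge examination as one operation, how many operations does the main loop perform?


Kahn's algorithm:
  1. Compute in-degrees: O(V + E)
  2. Process queue: each vertex dequeued once (O(V))
     each edge examined once (O(E))
Total = V + E = 48 + 131 = 179


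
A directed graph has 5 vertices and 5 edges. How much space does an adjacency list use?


Adjacency list: one list head per vertex + one entry per edge
Vertex heads: 5
Edge entries: 5
Total = 5 + 5 = 10


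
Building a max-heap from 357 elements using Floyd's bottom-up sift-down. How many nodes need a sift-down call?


In a heap of 357 elements (0-indexed array):
  Last element index: 356
  Parent of last element: floor((356 - 1) / 2) = 177
  Internal nodes: indices 0 to 177
  Count = floor(357/2) = 178


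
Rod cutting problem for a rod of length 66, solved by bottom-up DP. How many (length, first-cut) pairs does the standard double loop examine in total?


For each subproblem length i = 1..66, the inner loop considers i possible first cuts.
Total = 1 + 2 + ... + 66
= 66*(66+1)/2
= 66*67/2 = 2211


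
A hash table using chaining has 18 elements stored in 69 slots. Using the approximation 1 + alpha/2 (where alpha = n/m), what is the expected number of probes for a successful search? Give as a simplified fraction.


Load factor alpha = n/m = 18/69
Expected probes = 1 + alpha/2 = 1 + 18/(2*69)
= 1 + 18/138
= 138/138 + 18/138
= 156/138
Simplify: 26/23


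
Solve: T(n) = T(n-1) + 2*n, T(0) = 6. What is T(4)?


Expanding the recurrence:
T(4) = T(3) + 2*4
       = T(2) + 2*3 + 2*4
       ...
       = T(0) + 2*(1 + 2 + ... + 4)
       = 6 + 2 * 4*5/2
       = 6 + 2 * 10
       = 6 + 20 = 26


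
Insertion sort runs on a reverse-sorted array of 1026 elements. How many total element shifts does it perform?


Sum of shifts = 1 + 2 + 3 + ... + 1025
= 1026 * 1025 / 2
= 1051650 / 2
= 525825


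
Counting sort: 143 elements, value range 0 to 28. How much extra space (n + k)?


n = 143 (output array)
k = 29 (count array for 29 distinct values)
Extra space = 143 + 29 = 172


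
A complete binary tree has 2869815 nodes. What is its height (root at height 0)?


In a complete binary tree, level k holds nodes 2^k .. 2^(k+1)-1 (1-indexed).
Height = floor(log2(n)) = floor(log2(2869815)) = 21
Check: 2^21 = 2097152 <= 2869815 < 4194304 = 2^22


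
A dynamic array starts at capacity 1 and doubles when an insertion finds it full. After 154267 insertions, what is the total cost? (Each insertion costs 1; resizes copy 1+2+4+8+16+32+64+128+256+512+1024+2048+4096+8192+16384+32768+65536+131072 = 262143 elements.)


Insertion cost: 154267 (one per element)
Resizes occur just before inserting elements 2, 3, 5, 9, ...
Elements copied at each resize: 1 + 2 + 4 + 8 + 16 + 32 + 64 + 128 + 256 + 512 + 1024 + 2048 + 4096 + 8192 + 16384 + 32768 + 65536 + 131072
Sum of copies = 262143 (geometric series: 2^k - 1)
Total = 154267 + 262143 = 416410


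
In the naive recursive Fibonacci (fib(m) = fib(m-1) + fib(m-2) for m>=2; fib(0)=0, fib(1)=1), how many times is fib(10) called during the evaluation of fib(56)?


Let N(m) = number of times fib(m) is called while evaluating fib(56).
N(56) = 1 (the initial call).
N(55) = 1 (only fib(56) calls it).
For 1 <= m <= 54: fib(m) is called by fib(m+1) and fib(m+2), so
  N(m) = N(m+1) + N(m+2).
fib(0) is called only by fib(2), so N(0) = N(2).
Walk down from m=56:
  N(56)=1, N(55)=1, N(54)=2, N(53)=3, N(52)=5, N(51)=8, N(50)=13, N(49)=21, N(48)=34, N(47)=55, N(46)=89, N(45)=144, N(44)=233, N(43)=377, N(42)=610, N(41)=987, N(40)=1597, N(39)=2584, N(38)=4181, N(37)=6765, N(36)=10946, N(35)=17711, N(34)=28657, N(33)=46368, N(32)=75025, N(31)=121393, N(30)=196418, N(29)=317811, N(28)=514229, N(27)=832040, N(26)=1346269, N(25)=2178309, N(24)=3524578, N(23)=5702887, N(22)=9227465, N(21)=14930352, N(20)=24157817, N(19)=39088169, N(18)=63245986, N(17)=102334155, N(16)=165580141, N(15)=267914296, N(14)=433494437, N(13)=701408733, N(12)=1134903170, N(11)=1836311903, N(10)=2971215073
N(10) = 2971215073


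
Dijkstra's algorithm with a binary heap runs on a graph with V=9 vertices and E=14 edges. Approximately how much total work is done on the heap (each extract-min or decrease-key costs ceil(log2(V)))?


Dijkstra with a binary heap: each vertex is extracted once, each edge may relax once.
Each heap operation costs O(log V).
V + E = 9 + 14 = 23
ceil(log2(9)) = 4 (since 2^3 = 8 < 9 <= 16 = 2^4)
Total heap work = (V+E) * ceil(log2(V)) = 23 * 4 = 92


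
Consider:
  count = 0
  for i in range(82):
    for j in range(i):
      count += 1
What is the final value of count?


For each i, the inner loop runs i times:
  i=0: inner runs 0 times
  i=1: inner runs 1 time
  i=2: inner runs 2 times
  i=3: inner runs 3 times
  i=4: inner runs 4 times
  i=5: inner runs 5 times
  i=6: inner runs 6 times
  i=7: inner runs 7 times
  ...
Total = 0 + 1 + 2 + ... + 81 = 82*(82-1)/2 = 3321


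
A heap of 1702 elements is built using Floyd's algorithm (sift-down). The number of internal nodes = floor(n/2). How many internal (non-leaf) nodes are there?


Leaf nodes occupy roughly half the array.
Sift-down is called for each internal node, starting from the last one.
Internal nodes = floor(n/2) = floor(1702/2) = 851


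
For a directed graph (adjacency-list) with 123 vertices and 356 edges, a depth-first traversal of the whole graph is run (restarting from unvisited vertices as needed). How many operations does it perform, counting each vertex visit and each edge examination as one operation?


A full DFS traversal visits each vertex once and examines each edge once.
V = 123
E = 356
Sum = 123 + 356 = 479


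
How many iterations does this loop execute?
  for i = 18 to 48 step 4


The loop variable i takes values starting at 18 and increments by 4 each iteration.
Sequence: i = 18, 22, 26, 30, 34, 38, 42, 46
The upper bound 48 is inclusive, so the count is floor((last - first) / step) + 1:
floor((48 - 18) / 4) + 1 = floor(30/4) + 1 = 7 + 1 = 8


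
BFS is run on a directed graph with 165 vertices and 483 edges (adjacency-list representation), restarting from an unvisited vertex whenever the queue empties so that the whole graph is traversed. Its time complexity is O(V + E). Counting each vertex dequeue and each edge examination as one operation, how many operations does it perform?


A full BFS traversal dequeues each vertex exactly once and examines each directed edge exactly once.
V = 165 (vertex processing cost)
E = 483 (edge examination cost)
Total operations proportional to V + E = 165 + 483 = 648


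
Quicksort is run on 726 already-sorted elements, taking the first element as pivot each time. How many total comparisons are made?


Sum of comparisons per partition:
725 + 724 + ... + 1 + 0
= 726 * (726 - 1) / 2
= 726 * 725 / 2
= 263175


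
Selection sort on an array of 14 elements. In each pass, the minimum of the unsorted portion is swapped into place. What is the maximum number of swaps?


Selection sort performs one swap per pass:
  Pass 1: find min in positions 0 to 13, swap with position 0
  Pass 2: find min in positions 1 to 13, swap with position 1
  Pass 3: find min in positions 2 to 13, swap with position 2
  Pass 4: find min in positions 3 to 13, swap with position 3
  Pass 5: find min in positions 4 to 13, swap with position 4
  ... (8 more passes)
Total passes (and swaps) = n - 1 = 14 - 1 = 13


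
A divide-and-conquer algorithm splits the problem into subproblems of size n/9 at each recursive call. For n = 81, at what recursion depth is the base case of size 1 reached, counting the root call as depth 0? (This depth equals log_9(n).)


At each depth, the problem size is divided by 9:
  Depth 0: problem size = 81
  Depth 1: problem size = 9
  Depth 2: problem size = 1 (base case)
The base case is reached at depth log_9(81) = 2 (the tree has 3 levels counting depth 0, but the depth asked for is 2).
Recursion depth = 2


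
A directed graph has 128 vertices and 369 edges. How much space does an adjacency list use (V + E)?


Adjacency list: one list head per vertex + one entry per edge
Vertex heads: 128
Edge entries: 369
Total = 128 + 369 = 497


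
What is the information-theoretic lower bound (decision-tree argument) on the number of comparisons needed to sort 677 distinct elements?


A binary decision tree of height h has at most 2^h leaves and needs at least n! of them, so h >= ceil(log2(n!)).
677! is far too large to multiply out, so use Stirling's series:
  ln(n!) ~ n ln n - n + (1/2) ln(2 pi n) + 1/(12n)  (error below 1/(360 n^3), negligible here)
  ln(677) = 6.5176713
  n ln n = 677 * 6.5176713 = 4412.4635
  (1/2) ln(2 pi * 677) = (1/2) ln(4253.7165) = 4.1778
  1/(12*677) = 0.0001
  ln(677!) ~ 4412.4635 - 677 + 4.1778 + 0.0001 = 3739.6414
Convert to base 2: log2(677!) = 3739.6414 / ln 2 = 3739.6414 / 0.69314718 = 5395.1621
ceil(5395.1621) = 5396


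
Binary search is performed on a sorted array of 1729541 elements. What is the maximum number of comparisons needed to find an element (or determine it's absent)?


Binary search halves the search space each comparison:
  Step 1: search space = 1729541 -> 864770
  Step 2: search space = 864770 -> 432385
  Step 3: search space = 432385 -> 216192
  Step 4: search space = 216192 -> 108096
  Step 5: search space = 108096 -> 54048
  Step 6: search space = 54048 -> 27024
  Step 7: search space = 27024 -> 13512
  Step 8: search space = 13512 -> 6756
  Step 9: search space = 6756 -> 3378
  Step 10: search space = 3378 -> 1689
  Step 11: search space = 1689 -> 844
  Step 12: search space = 844 -> 422
  Step 13: search space = 422 -> 211
  Step 14: search space = 211 -> 105
  Step 15: search space = 105 -> 52
  Step 16: search space = 52 -> 26
  Step 17: search space = 26 -> 13
  Step 18: search space = 13 -> 6
  Step 19: search space = 6 -> 3
  Step 20: search space = 3 -> 1
  Step 21: search space = 1 (final check)
Maximum comparisons = floor(log2(1729541)) + 1 = 20 + 1 = 21


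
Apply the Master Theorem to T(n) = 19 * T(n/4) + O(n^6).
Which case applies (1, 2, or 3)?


The Master Theorem: T(n) = a*T(n/b) + O(n^c)
  a = 19, b = 4, c = 6
log_b(a) = log_4(19) ~ 2.124
Compare b^c with a: 4^6 = 4096 > 19, so c > log_b(a).
Since c > log_b(a), Case 3 applies.
T(n) = O(n^6)
Master Theorem case = 3


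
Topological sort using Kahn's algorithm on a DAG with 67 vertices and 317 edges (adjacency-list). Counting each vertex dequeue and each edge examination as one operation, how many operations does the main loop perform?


Kahn's algorithm:
  1. Compute in-degrees: O(V + E)
  2. Process queue: each vertex dequeued once (O(V))
     each edge examined once (O(E))
Total = V + E = 67 + 317 = 384


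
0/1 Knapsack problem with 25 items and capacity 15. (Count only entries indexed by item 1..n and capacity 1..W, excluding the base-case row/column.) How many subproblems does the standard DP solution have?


The DP table is indexed by (item, capacity).
Rows: 25 items
Columns: 15 capacity values (1 to W)
Total subproblems = 25 * 15 = 375


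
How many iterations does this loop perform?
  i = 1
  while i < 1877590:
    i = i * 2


The loop variable doubles each iteration:
i = 1 -> 2 -> 4 -> 8 -> 16 -> 32 -> 64 -> 128 -> 256 -> 512 -> 1024 -> 2048 -> 4096 -> 8192 -> 16384 -> 32768 -> 65536 -> 131072 -> 262144 -> 524288 -> 1048576 -> 2097152 (stop, 2097152 >= 1877590)
Number of doublings = ceil(log2(1877590)) = 21


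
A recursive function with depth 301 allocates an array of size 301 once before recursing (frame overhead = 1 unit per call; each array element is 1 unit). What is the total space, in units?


Array allocation: 301 units (allocated once)
Stack frames: 301 deep * 1 per frame = 301 units
Total = 301 + 301 = 602


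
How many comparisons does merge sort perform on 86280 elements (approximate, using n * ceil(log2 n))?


Recursion depth: ceil(log2(86280)) = 17
Each recursion level merges n = 86280 elements
Total = 86280 * 17 = 1466760


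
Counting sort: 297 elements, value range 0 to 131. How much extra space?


n = 297 (output array)
k = 132 (count array for 132 distinct values)
Extra space = 297 + 132 = 429


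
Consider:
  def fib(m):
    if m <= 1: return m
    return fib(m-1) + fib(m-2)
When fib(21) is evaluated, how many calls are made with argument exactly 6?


Let N(m) = number of times fib(m) is called while evaluating fib(21).
N(21) = 1 (the initial call).
N(20) = 1 (only fib(21) calls it).
For 1 <= m <= 19: fib(m) is called by fib(m+1) and fib(m+2), so
  N(m) = N(m+1) + N(m+2).
fib(0) is called only by fib(2), so N(0) = N(2).
Walk down from m=21:
  N(21)=1, N(20)=1, N(19)=2, N(18)=3, N(17)=5, N(16)=8, N(15)=13, N(14)=21, N(13)=34, N(12)=55, N(11)=89, N(10)=144, N(9)=233, N(8)=377, N(7)=610, N(6)=987
N(6) = 987


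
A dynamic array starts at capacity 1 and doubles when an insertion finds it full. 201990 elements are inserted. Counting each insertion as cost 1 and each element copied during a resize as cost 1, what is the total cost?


n = 201990
Insertion costs: 201990
Resizes copy 1, 2, 4, ... up to the largest power of 2 that is <= n-1 = 201989, i.e. 131072.
Copy costs = 1 + 2 + 4 + 8 + 16 + 32 + 64 + 128 + 256 + 512 + 1024 + 2048 + 4096 + 8192 + 16384 + 32768 + 65536 + 131072 = 262143
Total = 201990 + 262143 = 464133


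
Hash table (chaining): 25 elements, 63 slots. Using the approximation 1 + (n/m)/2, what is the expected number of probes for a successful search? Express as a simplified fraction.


Computing expected probes:
alpha = 25/63
= 1 + alpha/2
= 1 + 25/(2*63)
= (2*63 + 25) / (2*63)
= 151/126


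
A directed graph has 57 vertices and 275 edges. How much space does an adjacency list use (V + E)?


Adjacency list: one list head per vertex + one entry per edge
Vertex heads: 57
Edge entries: 275
Total = 57 + 275 = 332


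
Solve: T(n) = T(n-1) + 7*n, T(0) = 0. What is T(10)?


Expanding the recurrence:
T(10) = T(9) + 7*10
       = T(8) + 7*9 + 7*10
       ...
       = T(0) + 7*(1 + 2 + ... + 10)
       = 0 + 7 * 10*11/2
       = 0 + 7 * 55
       = 0 + 385 = 385


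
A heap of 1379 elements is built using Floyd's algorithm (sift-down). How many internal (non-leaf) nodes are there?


Leaf nodes occupy roughly half the array.
Sift-down is called for each internal node, starting from the last one.
Internal nodes = floor(n/2) = floor(1379/2) = 689


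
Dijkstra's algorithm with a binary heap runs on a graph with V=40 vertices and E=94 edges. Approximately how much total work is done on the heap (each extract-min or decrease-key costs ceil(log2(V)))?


Dijkstra with a binary heap: each vertex is extracted once, each edge may relax once.
Each heap operation costs O(log V).
V + E = 40 + 94 = 134
ceil(log2(40)) = 6 (since 2^5 = 32 < 40 <= 64 = 2^6)
Total heap work = (V+E) * ceil(log2(V)) = 134 * 6 = 804


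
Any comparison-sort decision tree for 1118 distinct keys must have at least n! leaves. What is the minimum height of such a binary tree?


A binary decision tree of height h has at most 2^h leaves and needs at least n! of them, so h >= ceil(log2(n!)).
1118! is far too large to multiply out, so use Stirling's series:
  ln(n!) ~ n ln n - n + (1/2) ln(2 pi n) + 1/(12n)  (error below 1/(360 n^3), negligible here)
  ln(1118) = 7.0192967
  n ln n = 1118 * 7.0192967 = 7847.5737
  (1/2) ln(2 pi * 1118) = (1/2) ln(7024.6012) = 4.4286
  1/(12*1118) = 0.0001
  ln(1118!) ~ 7847.5737 - 1118 + 4.4286 + 0.0001 = 6734.0024
Convert to base 2: log2(1118!) = 6734.0024 / ln 2 = 6734.0024 / 0.69314718 = 9715.1119
ceil(9715.1119) = 9716


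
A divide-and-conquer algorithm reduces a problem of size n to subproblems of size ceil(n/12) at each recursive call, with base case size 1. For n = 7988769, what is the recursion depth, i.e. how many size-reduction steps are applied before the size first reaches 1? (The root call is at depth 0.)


Each step divides the size by 12 (rounding up); after k steps the size is ceil(n/12^k), which equals 1 exactly when 12^k >= n.
So the depth is the smallest k with 12^k >= 7988769, i.e. ceil(log_12(7988769)).
12^6 = 2985984 < 7988769 <= 35831808 = 12^7
Recursion depth = 7


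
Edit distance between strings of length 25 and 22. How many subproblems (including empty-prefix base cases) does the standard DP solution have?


The table includes base cases (empty prefixes).
Rows: (m+1) = 26
Columns: (n+1) = 23
Total = 26 * 23 = 598


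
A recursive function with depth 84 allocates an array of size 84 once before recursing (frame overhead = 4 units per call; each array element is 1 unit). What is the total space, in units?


Array allocation: 84 units (allocated once)
Stack frames: 84 deep * 4 per frame = 336 units
Total = 84 + 336 = 420


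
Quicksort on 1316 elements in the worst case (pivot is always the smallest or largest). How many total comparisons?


In the worst case, each partition step picks the worst pivot:
  Partition 1: 1315 comparisons (n-1 elements to compare)
  Partition 2: 1314 comparisons
  Partition 3: 1313 comparisons
  Partition 4: 1312 comparisons
  Partition 5: 1311 comparisons
  ...
  Last partition: 0 comparisons
Total = (n-1) + (n-2) + ... + 1 + 0 = n*(n-1)/2
= 1316*1315/2 = 865270


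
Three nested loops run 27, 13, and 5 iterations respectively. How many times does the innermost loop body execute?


Loop 1 (outermost): 27 iterations
Loop 2 (middle): 13 iterations per outer
Loop 3 (innermost): 5 iterations per middle
Total = 27 * 13 * 5 = 1755


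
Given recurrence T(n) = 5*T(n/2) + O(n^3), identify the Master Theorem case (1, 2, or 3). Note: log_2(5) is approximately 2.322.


Master Theorem parameters: a=5, b=2, c=3
log_b(a) = 2.322
Compare b^c with a: 2^3 = 8 > 5, so c > log_b(a).
Comparing c=3 vs log_b(a)=2.322:
3 > 2.322 => Case 3
Result: T(n) = O(n^3)
Master Theorem case = 3


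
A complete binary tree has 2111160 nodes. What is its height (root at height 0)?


In a complete binary tree, level k holds nodes 2^k .. 2^(k+1)-1 (1-indexed).
Height = floor(log2(n)) = floor(log2(2111160)) = 21
Check: 2^21 = 2097152 <= 2111160 < 4194304 = 2^22


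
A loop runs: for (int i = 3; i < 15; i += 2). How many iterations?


Loop starts at i = 3, increments by 2, stops when i >= 15.
Number of iterations = ceil((15 - 3) / 2)
= ceil(12 / 2)
= 6


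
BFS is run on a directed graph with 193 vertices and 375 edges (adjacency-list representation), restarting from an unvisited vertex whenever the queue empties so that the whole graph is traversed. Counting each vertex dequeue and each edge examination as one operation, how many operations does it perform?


A full BFS traversal dequeues each vertex exactly once and examines each directed edge exactly once.
V = 193 (vertex processing cost)
E = 375 (edge examination cost)
Total operations proportional to V + E = 193 + 375 = 568


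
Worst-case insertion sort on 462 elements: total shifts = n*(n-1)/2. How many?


Sum of shifts = 1 + 2 + 3 + ... + 461
= 462 * 461 / 2
= 212982 / 2
= 106491


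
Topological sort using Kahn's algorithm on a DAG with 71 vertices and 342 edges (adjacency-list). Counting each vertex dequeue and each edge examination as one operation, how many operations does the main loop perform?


Kahn's algorithm:
  1. Compute in-degrees: O(V + E)
  2. Process queue: each vertex dequeued once (O(V))
     each edge examined once (O(E))
Total = V + E = 71 + 342 = 413


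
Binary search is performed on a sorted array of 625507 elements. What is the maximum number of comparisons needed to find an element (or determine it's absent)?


Binary search halves the search space each comparison:
  Step 1: search space = 625507 -> 312753
  Step 2: search space = 312753 -> 156376
  Step 3: search space = 156376 -> 78188
  Step 4: search space = 78188 -> 39094
  Step 5: search space = 39094 -> 19547
  Step 6: search space = 19547 -> 9773
  Step 7: search space = 9773 -> 4886
  Step 8: search space = 4886 -> 2443
  Step 9: search space = 2443 -> 1221
  Step 10: search space = 1221 -> 610
  Step 11: search space = 610 -> 305
  Step 12: search space = 305 -> 152
  Step 13: search space = 152 -> 76
  Step 14: search space = 76 -> 38
  Step 15: search space = 38 -> 19
  Step 16: search space = 19 -> 9
  Step 17: search space = 9 -> 4
  Step 18: search space = 4 -> 2
  Step 19: search space = 2 -> 1
  Step 20: search space = 1 (final check)
Maximum comparisons = floor(log2(625507)) + 1 = 19 + 1 = 20


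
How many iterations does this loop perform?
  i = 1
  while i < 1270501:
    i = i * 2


The loop variable doubles each iteration:
i = 1 -> 2 -> 4 -> 8 -> 16 -> 32 -> 64 -> 128 -> 256 -> 512 -> 1024 -> 2048 -> 4096 -> 8192 -> 16384 -> 32768 -> 65536 -> 131072 -> 262144 -> 524288 -> 1048576 -> 2097152 (stop, 2097152 >= 1270501)
Number of doublings = ceil(log2(1270501)) = 21


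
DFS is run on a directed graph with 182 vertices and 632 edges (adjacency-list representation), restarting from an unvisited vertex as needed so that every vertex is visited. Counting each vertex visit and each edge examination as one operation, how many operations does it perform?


A full DFS traversal processes each vertex exactly once (push/pop on stack).
Each directed edge is examined once.
V = 182, E = 632
V + E = 814


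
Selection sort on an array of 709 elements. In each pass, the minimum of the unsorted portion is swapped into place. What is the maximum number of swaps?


Selection sort performs one swap per pass:
  Pass 1: find min in positions 0 to 708, swap with position 0
  Pass 2: find min in positions 1 to 708, swap with position 1
  Pass 3: find min in positions 2 to 708, swap with position 2
  Pass 4: find min in positions 3 to 708, swap with position 3
  Pass 5: find min in positions 4 to 708, swap with position 4
  ... (703 more passes)
Total passes (and swaps) = n - 1 = 709 - 1 = 708


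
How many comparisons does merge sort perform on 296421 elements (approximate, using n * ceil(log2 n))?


Recursion depth: ceil(log2(296421)) = 19
Each recursion level merges n = 296421 elements
Total = 296421 * 19 = 5631999


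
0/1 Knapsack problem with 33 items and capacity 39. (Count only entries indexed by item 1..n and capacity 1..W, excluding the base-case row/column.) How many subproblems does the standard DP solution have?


The DP table is indexed by (item, capacity).
Rows: 33 items
Columns: 39 capacity values (1 to W)
Total subproblems = 33 * 39 = 1287


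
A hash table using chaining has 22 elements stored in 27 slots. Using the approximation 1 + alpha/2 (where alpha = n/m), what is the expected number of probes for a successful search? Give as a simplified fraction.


Load factor alpha = n/m = 22/27
Expected probes = 1 + alpha/2 = 1 + 22/(2*27)
= 1 + 22/54
= 54/54 + 22/54
= 76/54
Simplify: 38/27


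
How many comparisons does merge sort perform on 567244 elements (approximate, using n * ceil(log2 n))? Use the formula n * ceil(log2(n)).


Recursion depth: ceil(log2(567244)) = 20
Each recursion level merges n = 567244 elements
Total = 567244 * 20 = 11344880


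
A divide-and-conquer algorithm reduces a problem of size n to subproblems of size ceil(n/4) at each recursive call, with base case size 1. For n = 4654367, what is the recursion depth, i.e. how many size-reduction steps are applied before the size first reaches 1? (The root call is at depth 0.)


Each step divides the size by 4 (rounding up); after k steps the size is ceil(n/4^k), which equals 1 exactly when 4^k >= n.
So the depth is the smallest k with 4^k >= 4654367, i.e. ceil(log_4(4654367)).
4^11 = 4194304 < 4654367 <= 16777216 = 4^12
Recursion depth = 12


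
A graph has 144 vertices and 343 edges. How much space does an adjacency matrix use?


Adjacency matrix: V x V grid of entries
Space = V^2 = 144^2 = 144 * 144 = 20736


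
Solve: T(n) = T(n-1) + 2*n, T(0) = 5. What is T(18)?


Expanding the recurrence:
T(18) = T(17) + 2*18
       = T(16) + 2*17 + 2*18
       ...
       = T(0) + 2*(1 + 2 + ... + 18)
       = 5 + 2 * 18*19/2
       = 5 + 2 * 171
       = 5 + 342 = 347


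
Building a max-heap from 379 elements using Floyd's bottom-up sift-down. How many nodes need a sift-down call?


In a heap of 379 elements (0-indexed array):
  Last element index: 378
  Parent of last element: floor((378 - 1) / 2) = 188
  Internal nodes: indices 0 to 188
  Count = floor(379/2) = 189


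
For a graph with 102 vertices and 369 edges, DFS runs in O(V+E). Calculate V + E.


A full DFS traversal visits each vertex once and examines each edge once.
V = 102
E = 369
Sum = 102 + 369 = 471


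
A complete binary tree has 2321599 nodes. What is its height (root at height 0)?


In a complete binary tree, level k holds nodes 2^k .. 2^(k+1)-1 (1-indexed).
Height = floor(log2(n)) = floor(log2(2321599)) = 21
Check: 2^21 = 2097152 <= 2321599 < 4194304 = 2^22


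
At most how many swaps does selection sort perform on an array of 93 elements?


Each of the 92 passes places one element in its final position.
Pass 1: swap minimum into position 0
Pass 2: swap minimum of remaining into position 1
...
Pass 92: last two elements, one swap
Maximum swaps = 93 - 1 = 92


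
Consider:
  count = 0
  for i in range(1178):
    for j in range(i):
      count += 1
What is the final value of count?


For each i, the inner loop runs i times:
  i=0: inner runs 0 times
  i=1: inner runs 1 time
  i=2: inner runs 2 times
  i=3: inner runs 3 times
  i=4: inner runs 4 times
  i=5: inner runs 5 times
  i=6: inner runs 6 times
  i=7: inner runs 7 times
  ...
Total = 0 + 1 + 2 + ... + 1177 = 1178*(1178-1)/2 = 693253


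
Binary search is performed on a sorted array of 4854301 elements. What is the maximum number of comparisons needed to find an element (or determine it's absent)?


Binary search halves the search space each comparison:
  Step 1: search space = 4854301 -> 2427150
  Step 2: search space = 2427150 -> 1213575
  Step 3: search space = 1213575 -> 606787
  Step 4: search space = 606787 -> 303393
  Step 5: search space = 303393 -> 151696
  Step 6: search space = 151696 -> 75848
  Step 7: search space = 75848 -> 37924
  Step 8: search space = 37924 -> 18962
  Step 9: search space = 18962 -> 9481
  Step 10: search space = 9481 -> 4740
  Step 11: search space = 4740 -> 2370
  Step 12: search space = 2370 -> 1185
  Step 13: search space = 1185 -> 592
  Step 14: search space = 592 -> 296
  Step 15: search space = 296 -> 148
  Step 16: search space = 148 -> 74
  Step 17: search space = 74 -> 37
  Step 18: search space = 37 -> 18
  Step 19: search space = 18 -> 9
  Step 20: search space = 9 -> 4
  Step 21: search space = 4 -> 2
  Step 22: search space = 2 -> 1
  Step 23: search space = 1 (final check)
Maximum comparisons = floor(log2(4854301)) + 1 = 22 + 1 = 23


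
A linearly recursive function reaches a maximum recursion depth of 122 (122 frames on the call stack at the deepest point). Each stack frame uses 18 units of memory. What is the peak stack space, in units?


Maximum recursion depth = 122 frames
Memory per frame = 18 units
Total stack space = depth * frame_size
= 122 * 18 = 2196


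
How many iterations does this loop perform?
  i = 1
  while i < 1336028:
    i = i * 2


The loop variable doubles each iteration:
i = 1 -> 2 -> 4 -> 8 -> 16 -> 32 -> 64 -> 128 -> 256 -> 512 -> 1024 -> 2048 -> 4096 -> 8192 -> 16384 -> 32768 -> 65536 -> 131072 -> 262144 -> 524288 -> 1048576 -> 2097152 (stop, 2097152 >= 1336028)
Number of doublings = ceil(log2(1336028)) = 21


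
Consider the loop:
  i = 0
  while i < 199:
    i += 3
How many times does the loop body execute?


Starting at i = 0, each iteration adds 3.
Iterations until i >= 199:
  Iteration 1: i = 0 -> i = 3
  Iteration 2: i = 3 -> i = 6
  Iteration 3: i = 6 -> i = 9
  Iteration 4: i = 9 -> i = 12
  Iteration 5: i = 12 -> i = 15
  Iteration 6: i = 15 -> i = 18
  Iteration 7: i = 18 -> i = 21
  Iteration 8: i = 21 -> i = 24
  ... continuing ...
Total iterations = ceil(199/3) = 67


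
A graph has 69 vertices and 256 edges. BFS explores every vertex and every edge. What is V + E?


A full BFS traversal dequeues each vertex once and examines each edge once.
Vertex visits: 69
Edge visits: 256
V + E = 69 + 256 = 325


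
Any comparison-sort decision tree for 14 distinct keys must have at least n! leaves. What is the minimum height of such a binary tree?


A binary decision tree of height h has at most 2^h leaves and needs at least n! of them, so h >= ceil(log2(n!)).
Compute 14! as a running product:
  x2 = 2, x3 = 6, x4 = 24, x5 = 120
  x6 = 720, x7 = 5040, x8 = 40320, x9 = 362880
  x10 = 3628800, x11 = 39916800, x12 = 479001600, x13 = 6227020800
  x14 = 87178291200
14! = 87178291200
Bracket between powers of 2:
  2^36 = 68719476736 < 87178291200 <= 137438953472 = 2^37
So ceil(log2(14!)) = 37


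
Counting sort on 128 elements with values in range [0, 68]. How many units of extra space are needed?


Output array size: 128 (to store sorted result)
Count array size: 69 (one slot per possible value, range 0 to 68)
Total extra space = 128 + 69 = 197


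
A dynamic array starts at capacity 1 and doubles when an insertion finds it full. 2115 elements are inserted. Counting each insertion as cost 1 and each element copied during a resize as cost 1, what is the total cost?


n = 2115
Insertion costs: 2115
Resizes copy 1, 2, 4, ... up to the largest power of 2 that is <= n-1 = 2114, i.e. 2048.
Copy costs = 1 + 2 + 4 + 8 + 16 + 32 + 64 + 128 + 256 + 512 + 1024 + 2048 = 4095
Total = 2115 + 4095 = 6210


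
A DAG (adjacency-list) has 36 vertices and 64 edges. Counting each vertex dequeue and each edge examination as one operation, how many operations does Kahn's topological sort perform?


V = 36 (vertex processing)
E = 64 (edge processing)
V + E = 36 + 64 = 100


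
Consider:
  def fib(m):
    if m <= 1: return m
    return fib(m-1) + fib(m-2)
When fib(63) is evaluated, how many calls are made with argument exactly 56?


Let N(m) = number of times fib(m) is called while evaluating fib(63).
N(63) = 1 (the initial call).
N(62) = 1 (only fib(63) calls it).
For 1 <= m <= 61: fib(m) is called by fib(m+1) and fib(m+2), so
  N(m) = N(m+1) + N(m+2).
fib(0) is called only by fib(2), so N(0) = N(2).
Walk down from m=63:
  N(63)=1, N(62)=1, N(61)=2, N(60)=3, N(59)=5, N(58)=8, N(57)=13, N(56)=21
N(56) = 21


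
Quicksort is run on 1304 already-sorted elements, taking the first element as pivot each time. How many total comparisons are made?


Sum of comparisons per partition:
1303 + 1302 + ... + 1 + 0
= 1304 * (1304 - 1) / 2
= 1304 * 1303 / 2
= 849556


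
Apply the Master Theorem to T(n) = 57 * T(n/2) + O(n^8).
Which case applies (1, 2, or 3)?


The Master Theorem: T(n) = a*T(n/b) + O(n^c)
  a = 57, b = 2, c = 8
log_b(a) = log_2(57) ~ 5.833
Compare b^c with a: 2^8 = 256 > 57, so c > log_b(a).
Since c > log_b(a), Case 3 applies.
T(n) = O(n^8)
Master Theorem case = 3


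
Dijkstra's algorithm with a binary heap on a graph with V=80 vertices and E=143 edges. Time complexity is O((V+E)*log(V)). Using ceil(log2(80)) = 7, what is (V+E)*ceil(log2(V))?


Dijkstra with a binary heap: each vertex is extracted once, each edge may relax once.
Each heap operation costs O(log V).
V + E = 80 + 143 = 223
ceil(log2(80)) = 7 (since 2^6 = 64 < 80 <= 128 = 2^7)
Total heap work = (V+E) * ceil(log2(V)) = 223 * 7 = 1561


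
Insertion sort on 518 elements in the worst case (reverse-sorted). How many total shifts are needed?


In the worst case (reverse-sorted), each element shifts past all previous:
  Element 1: 1 shifts
  Element 2: 2 shifts
  Element 3: 3 shifts
  Element 4: 4 shifts
  Element 5: 5 shifts
  ...
  Element 517: 517 shifts
Total = 1 + 2 + ... + 517
= 518*(518-1)/2 = 133903


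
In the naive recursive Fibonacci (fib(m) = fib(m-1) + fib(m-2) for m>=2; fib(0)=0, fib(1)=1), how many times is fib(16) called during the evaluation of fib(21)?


Let N(m) = number of times fib(m) is called while evaluating fib(21).
N(21) = 1 (the initial call).
N(20) = 1 (only fib(21) calls it).
For 1 <= m <= 19: fib(m) is called by fib(m+1) and fib(m+2), so
  N(m) = N(m+1) + N(m+2).
fib(0) is called only by fib(2), so N(0) = N(2).
Walk down from m=21:
  N(21)=1, N(20)=1, N(19)=2, N(18)=3, N(17)=5, N(16)=8
N(16) = 8


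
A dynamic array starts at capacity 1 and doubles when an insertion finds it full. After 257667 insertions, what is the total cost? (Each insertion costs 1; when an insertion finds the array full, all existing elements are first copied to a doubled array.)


Insertion cost: 257667 (one per element)
Resizes occur just before inserting elements 2, 3, 5, 9, ...
Elements copied at each resize: 1 + 2 + 4 + 8 + 16 + 32 + 64 + 128 + 256 + 512 + 1024 + 2048 + 4096 + 8192 + 16384 + 32768 + 65536 + 131072
Sum of copies = 262143 (geometric series: 2^k - 1)
Total = 257667 + 262143 = 519810


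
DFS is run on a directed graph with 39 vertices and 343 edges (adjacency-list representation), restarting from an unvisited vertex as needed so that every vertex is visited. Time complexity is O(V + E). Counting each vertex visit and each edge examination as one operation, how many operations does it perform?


A full DFS traversal processes each vertex exactly once (push/pop on stack).
Each directed edge is examined once.
V = 39, E = 343
V + E = 382
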